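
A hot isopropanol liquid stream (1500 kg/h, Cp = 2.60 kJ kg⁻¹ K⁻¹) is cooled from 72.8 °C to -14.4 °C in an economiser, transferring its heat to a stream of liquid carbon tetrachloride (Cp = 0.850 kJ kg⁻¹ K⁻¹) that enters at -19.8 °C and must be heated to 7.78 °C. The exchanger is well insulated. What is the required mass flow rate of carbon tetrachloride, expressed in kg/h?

Heat released by hot stream: Q = 1500 × 2.60 × (72.8 − -14.4) = 340080 kJ/h
Energy balance on cold side (adiabatic exchanger): Q = ṁ_c·Cp_c·(T_c,out − T_c,in)
ṁ_c = 340080 / [0.850 × (7.78 − -19.8)] = 14507 kg/h

ṁ_c = 14500 kg/h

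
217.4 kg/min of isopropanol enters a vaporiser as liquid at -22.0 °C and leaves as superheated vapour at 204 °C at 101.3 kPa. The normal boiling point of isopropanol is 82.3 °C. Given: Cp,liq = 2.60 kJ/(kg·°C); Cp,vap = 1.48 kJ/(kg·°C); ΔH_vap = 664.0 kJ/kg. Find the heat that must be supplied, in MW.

Q = 4.04 MW

liquid -22.0→82.3 °C: 271.18 kJ/kg
vaporisation at 82.3 °C: 664 kJ/kg
vapour 82.3→204 °C: 180.12 kJ/kg
Δh = 271.18 + 664 + 180.12 = 1115.3 kJ/kg
Q = ṁ·Δh = 217.4 kg/min × 1115.3 kJ/kg = 242470 kJ/min
|Q| = 4041.1 kW = 4.0411 MW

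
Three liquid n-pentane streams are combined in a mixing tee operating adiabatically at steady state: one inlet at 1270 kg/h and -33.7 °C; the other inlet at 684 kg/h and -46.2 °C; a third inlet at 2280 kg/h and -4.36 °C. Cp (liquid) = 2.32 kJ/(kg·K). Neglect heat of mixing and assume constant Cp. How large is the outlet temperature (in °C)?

No heat crosses the boundary, so H_out = H_in.
Σ ṁᵢCp,ᵢTᵢ = 1270×2.32×-33.7 + 684×2.32×-46.2 + 2280×2.32×-4.36 = -195670
Σ ṁᵢCp,ᵢ = 1270×2.32 + 684×2.32 + 2280×2.32 = 9822.9
T_out = -195670 / 9822.9 = -19.92 °C

T_out = -19.9 °C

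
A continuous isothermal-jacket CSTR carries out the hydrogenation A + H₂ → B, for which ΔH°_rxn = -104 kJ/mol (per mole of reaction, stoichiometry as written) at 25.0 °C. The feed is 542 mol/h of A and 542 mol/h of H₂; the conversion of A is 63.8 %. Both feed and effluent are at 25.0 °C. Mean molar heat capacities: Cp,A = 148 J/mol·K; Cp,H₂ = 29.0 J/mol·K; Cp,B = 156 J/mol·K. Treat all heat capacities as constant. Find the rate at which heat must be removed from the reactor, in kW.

Extent of reaction ξ = 0.638 × 542 = 345.8 mol/h
Reaction term: ξ·ΔH°_rxn = 345.8 × -104 = -35963 kJ/h
Q = ΔH = -35963 kJ/h = -9.9897 kW
Heat removed = 9.9897 kW

Q_out = 9.99 kW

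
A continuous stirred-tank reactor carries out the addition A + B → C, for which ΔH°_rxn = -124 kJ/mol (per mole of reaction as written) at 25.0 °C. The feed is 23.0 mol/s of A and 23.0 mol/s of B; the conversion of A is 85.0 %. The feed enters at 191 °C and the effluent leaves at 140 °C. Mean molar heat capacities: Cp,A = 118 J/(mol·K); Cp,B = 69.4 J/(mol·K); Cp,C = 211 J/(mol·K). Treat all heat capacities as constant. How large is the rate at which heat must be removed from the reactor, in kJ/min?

Extent of reaction ξ = 0.850 × 23.0 = 19.55 mol/s
Reaction term: ξ·ΔH°_rxn = 19.55 × -124 = -2424.2 kJ/s
Sensible, feed 191→25 °C: -715.49 kJ/s
Outlet flows (mol/s): A 3.45, B 3.45, C 19.55
Sensible, products 25→140 °C: 548.73 kJ/s
Q = ΔH = -2591 kJ/s = -2591 kW
Heat removed = 155460 kJ/min

Q_out = 155000 kJ/min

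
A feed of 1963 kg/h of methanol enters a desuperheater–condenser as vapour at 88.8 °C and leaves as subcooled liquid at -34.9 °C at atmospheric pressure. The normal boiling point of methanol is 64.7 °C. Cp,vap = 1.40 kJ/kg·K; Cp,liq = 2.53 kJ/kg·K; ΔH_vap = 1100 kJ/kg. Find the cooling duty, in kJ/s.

vapour 88.8→64.7 °C: -33.74 kJ/kg
condensation at 64.7 °C: -1100 kJ/kg
liquid 64.7→-34.9 °C: -251.99 kJ/kg
Δh = -33.74 + -1100 + -251.99 = -1385.7 kJ/kg
Q = ṁ·Δh = 1963 kg/h × -1385.7 kJ/kg = -2.7202e+06 kJ/h
|Q| = 755.61 kW

Q_c = 756 kJ/s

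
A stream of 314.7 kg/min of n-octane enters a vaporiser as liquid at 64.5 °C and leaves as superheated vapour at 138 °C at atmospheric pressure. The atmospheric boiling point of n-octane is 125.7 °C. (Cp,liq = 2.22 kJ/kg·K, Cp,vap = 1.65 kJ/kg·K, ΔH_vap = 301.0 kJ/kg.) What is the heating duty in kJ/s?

liquid 64.5→125.7 °C: 135.86 kJ/kg
vaporisation at 125.7 °C: 301 kJ/kg
vapour 125.7→138 °C: 20.295 kJ/kg
Δh = 135.86 + 301 + 20.295 = 457.16 kJ/kg
Q = ṁ·Δh = 314.7 kg/min × 457.16 kJ/kg = 143870 kJ/min
|Q| = 2397.8 kW

Q = 2400 kJ/s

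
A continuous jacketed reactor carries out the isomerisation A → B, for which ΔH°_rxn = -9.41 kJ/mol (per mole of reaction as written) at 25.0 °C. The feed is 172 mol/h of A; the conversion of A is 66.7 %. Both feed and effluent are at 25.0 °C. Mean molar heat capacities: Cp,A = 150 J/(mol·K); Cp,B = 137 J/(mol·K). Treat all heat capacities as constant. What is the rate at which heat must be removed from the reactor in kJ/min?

Q_out = 18.0 kJ/min

Extent of reaction ξ = 0.667 × 172 = 114.72 mol/h
Reaction term: ξ·ΔH°_rxn = 114.72 × -9.41 = -1079.6 kJ/h
Q = ΔH = -1079.6 kJ/h = -0.29988 kW
Heat removed = 17.993 kJ/min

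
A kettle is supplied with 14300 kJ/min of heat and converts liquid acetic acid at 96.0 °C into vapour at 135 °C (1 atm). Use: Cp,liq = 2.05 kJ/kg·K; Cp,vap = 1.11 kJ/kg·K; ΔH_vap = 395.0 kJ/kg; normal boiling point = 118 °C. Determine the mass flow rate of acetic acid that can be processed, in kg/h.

ṁ = 1870 kg/h

Δh = 2.05×(118−96.0) + 395.0 + 1.11×(135−118) = 458.97 kJ/kg
Q = 14300 kJ/min = 238.33 kJ/s = 858000 kJ/h
ṁ = Q/Δh = 858000 / 458.97 = 1869.4 kg/h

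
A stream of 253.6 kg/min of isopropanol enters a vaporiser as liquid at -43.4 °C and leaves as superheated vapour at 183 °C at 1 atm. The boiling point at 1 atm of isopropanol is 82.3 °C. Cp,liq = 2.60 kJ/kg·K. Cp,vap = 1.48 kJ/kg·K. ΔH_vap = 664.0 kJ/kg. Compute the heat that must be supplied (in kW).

liquid -43.4→82.3 °C: 326.82 kJ/kg
vaporisation at 82.3 °C: 664 kJ/kg
vapour 82.3→183 °C: 149.04 kJ/kg
Δh = 326.82 + 664 + 149.04 = 1139.9 kJ/kg
Q = ṁ·Δh = 253.6 kg/min × 1139.9 kJ/kg = 289070 kJ/min
|Q| = 4817.8 kW

Q = 4820 kW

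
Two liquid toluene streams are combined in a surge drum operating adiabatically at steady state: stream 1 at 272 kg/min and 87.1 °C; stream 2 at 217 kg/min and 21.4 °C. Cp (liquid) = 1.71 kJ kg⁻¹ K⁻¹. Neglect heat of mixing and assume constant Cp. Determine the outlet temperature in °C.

T_out = 57.9 °C

Energy balance with Q = 0: Σ ṁᵢCp,ᵢ(T_out − Tᵢ) = 0
T_out = Σ ṁᵢCp,ᵢTᵢ / Σ ṁᵢCp,ᵢ
      = 48453 / 836.19 = 57.945 °C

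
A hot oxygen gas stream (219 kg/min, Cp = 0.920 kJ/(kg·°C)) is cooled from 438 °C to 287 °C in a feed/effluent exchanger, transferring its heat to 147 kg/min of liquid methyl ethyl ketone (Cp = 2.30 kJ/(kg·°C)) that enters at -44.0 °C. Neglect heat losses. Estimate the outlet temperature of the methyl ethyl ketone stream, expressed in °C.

Heat released by hot stream: Q = 219 × 0.920 × (438 − 287) = 30423 kJ/min
Energy balance on cold side (adiabatic exchanger): Q = ṁ_c·Cp_c·(T_c,out − T_c,in)
T_c,out = -44.0 + 30423/(147 × 2.30) = 45.984 °C

T_c,out = 46.0 °C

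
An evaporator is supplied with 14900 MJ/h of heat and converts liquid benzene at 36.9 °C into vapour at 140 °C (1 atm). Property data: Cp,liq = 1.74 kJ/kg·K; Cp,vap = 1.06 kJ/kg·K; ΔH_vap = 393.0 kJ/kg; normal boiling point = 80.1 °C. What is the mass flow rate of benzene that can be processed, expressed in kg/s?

Δh = 1.74×(80.1−36.9) + 393.0 + 1.06×(140−80.1) = 531.66 kJ/kg
Q = 14900 MJ/h = 4138.9 kJ/s = 4138.9 kJ/s
ṁ = Q/Δh = 4138.9 / 531.66 = 7.7848 kg/s

ṁ = 7.78 kg/s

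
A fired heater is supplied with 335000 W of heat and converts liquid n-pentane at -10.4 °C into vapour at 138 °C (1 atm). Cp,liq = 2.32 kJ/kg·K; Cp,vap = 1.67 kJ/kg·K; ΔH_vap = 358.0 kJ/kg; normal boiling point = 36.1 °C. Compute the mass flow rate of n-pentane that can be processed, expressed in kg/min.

ṁ = 31.6 kg/min

Δh = 2.32×(36.1−-10.4) + 358.0 + 1.67×(138−36.1) = 636.05 kJ/kg
Q = 335000 W = 335 kJ/s = 20100 kJ/min
ṁ = Q/Δh = 20100 / 636.05 = 31.601 kg/min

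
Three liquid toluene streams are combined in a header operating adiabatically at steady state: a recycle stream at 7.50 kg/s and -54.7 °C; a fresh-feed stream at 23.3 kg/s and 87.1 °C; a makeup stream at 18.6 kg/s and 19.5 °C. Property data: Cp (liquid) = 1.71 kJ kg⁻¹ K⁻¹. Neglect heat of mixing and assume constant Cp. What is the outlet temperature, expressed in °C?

T_out = 40.1 °C

Adiabatic, steady state ⇒ Σ ṁᵢCp,ᵢ(T_out − Tᵢ) = 0
T_out = Σ ṁᵢCp,ᵢTᵢ / Σ ṁᵢCp,ᵢ
      = 3389 / 84.474 = 40.119 °C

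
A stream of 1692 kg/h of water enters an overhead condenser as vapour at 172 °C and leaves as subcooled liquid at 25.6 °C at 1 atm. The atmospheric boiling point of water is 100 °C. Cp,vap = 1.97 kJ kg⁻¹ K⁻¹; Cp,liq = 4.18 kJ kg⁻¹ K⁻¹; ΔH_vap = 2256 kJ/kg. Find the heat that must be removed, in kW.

Q_c = 1270 kW

vapour 172→100 °C: -141.84 kJ/kg
condensation at 100 °C: -2256 kJ/kg
liquid 100→25.6 °C: -310.99 kJ/kg
Δh = -141.84 + -2256 + -310.99 = -2708.8 kJ/kg
Q = ṁ·Δh = 1692 kg/h × -2708.8 kJ/kg = -4.5833e+06 kJ/h
|Q| = 1273.2 kW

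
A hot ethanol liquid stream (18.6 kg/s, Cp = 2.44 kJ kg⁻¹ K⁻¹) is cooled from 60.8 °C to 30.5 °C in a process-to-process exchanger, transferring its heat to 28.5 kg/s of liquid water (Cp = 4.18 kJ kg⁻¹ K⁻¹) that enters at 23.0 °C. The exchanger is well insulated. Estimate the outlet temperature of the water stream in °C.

Heat released by hot stream: Q = 18.6 × 2.44 × (60.8 − 30.5) = 1375.1 kJ/s
Energy balance on cold side (adiabatic exchanger): Q = ṁ_c·Cp_c·(T_c,out − T_c,in)
T_c,out = 23.0 + 1375.1/(28.5 × 4.18) = 34.543 °C

T_c,out = 34.5 °C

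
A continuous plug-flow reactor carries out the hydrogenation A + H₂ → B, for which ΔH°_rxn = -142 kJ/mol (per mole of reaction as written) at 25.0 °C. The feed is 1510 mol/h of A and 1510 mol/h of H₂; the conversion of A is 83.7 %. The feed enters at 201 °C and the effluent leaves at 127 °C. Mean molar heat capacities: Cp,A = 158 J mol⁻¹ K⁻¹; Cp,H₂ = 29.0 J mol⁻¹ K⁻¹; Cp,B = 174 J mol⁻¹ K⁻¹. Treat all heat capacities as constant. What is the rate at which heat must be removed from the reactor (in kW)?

Q_out = 56.1 kW

Extent of reaction ξ = 0.837 × 1510 = 1263.9 mol/h
Reaction term: ξ·ΔH°_rxn = 1263.9 × -142 = -179470 kJ/h
Sensible, feed 201→25 °C: -49697 kJ/h
Outlet flows (mol/h): A 246.13, H₂ 246.13, B 1263.9
Sensible, products 25→127 °C: 27126 kJ/h
Q = ΔH = -202040 kJ/h = -56.122 kW
Heat removed = 56.122 kW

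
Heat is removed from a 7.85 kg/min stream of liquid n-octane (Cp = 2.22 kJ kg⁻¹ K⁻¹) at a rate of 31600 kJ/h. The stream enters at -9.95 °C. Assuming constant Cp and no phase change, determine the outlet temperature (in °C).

T_out = -40.2 °C

Q = 31600 kJ/h = 526.67 kJ/min
ΔT = Q/(ṁ·Cp) = 526.67/(7.85×2.22) = 30.221 K
T_out = -9.95 − 30.221 = -40.171 °C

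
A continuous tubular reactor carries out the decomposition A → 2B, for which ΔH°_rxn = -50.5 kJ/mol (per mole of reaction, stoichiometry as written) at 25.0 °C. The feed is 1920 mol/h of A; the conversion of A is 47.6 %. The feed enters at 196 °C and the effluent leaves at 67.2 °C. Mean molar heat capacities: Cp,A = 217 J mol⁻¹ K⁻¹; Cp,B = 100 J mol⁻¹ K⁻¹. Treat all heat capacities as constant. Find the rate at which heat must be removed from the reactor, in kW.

Q_out = 27.9 kW

Extent of reaction ξ = 0.476 × 1920 = 913.92 mol/h
Reaction term: ξ·ΔH°_rxn = 913.92 × -50.5 = -46153 kJ/h
Sensible, feed 196→25 °C: -71245 kJ/h
Outlet flows (mol/h): A 1006.1, B 1827.8
Sensible, products 25→67.2 °C: 16927 kJ/h
Q = ΔH = -100470 kJ/h = -27.909 kW
Heat removed = 27.909 kW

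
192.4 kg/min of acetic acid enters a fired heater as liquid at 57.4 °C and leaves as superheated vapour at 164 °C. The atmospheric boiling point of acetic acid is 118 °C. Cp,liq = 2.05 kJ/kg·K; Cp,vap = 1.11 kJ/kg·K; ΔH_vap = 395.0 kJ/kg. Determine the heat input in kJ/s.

Q = 1830 kJ/s

liquid 57.4→118 °C: 124.23 kJ/kg
vaporisation at 118 °C: 395 kJ/kg
vapour 118→164 °C: 51.06 kJ/kg
Δh = 124.23 + 395 + 51.06 = 570.29 kJ/kg
Q = ṁ·Δh = 192.4 kg/min × 570.29 kJ/kg = 109720 kJ/min
|Q| = 1828.7 kW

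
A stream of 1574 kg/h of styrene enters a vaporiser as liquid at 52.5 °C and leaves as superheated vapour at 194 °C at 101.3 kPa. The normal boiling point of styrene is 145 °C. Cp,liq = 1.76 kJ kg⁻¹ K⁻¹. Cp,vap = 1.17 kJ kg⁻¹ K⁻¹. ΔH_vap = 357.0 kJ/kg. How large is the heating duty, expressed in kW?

Q = 252 kW

liquid 52.5→145 °C: 162.8 kJ/kg
vaporisation at 145 °C: 357 kJ/kg
vapour 145→194 °C: 57.33 kJ/kg
Δh = 162.8 + 357 + 57.33 = 577.13 kJ/kg
Q = ṁ·Δh = 1574 kg/h × 577.13 kJ/kg = 908400 kJ/h
|Q| = 252.33 kW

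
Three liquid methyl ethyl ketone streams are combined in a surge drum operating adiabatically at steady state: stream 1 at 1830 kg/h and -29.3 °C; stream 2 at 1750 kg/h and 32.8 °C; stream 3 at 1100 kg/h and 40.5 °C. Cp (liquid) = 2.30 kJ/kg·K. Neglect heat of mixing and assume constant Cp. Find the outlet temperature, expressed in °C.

Energy balance with Q = 0: Σ ṁᵢCp,ᵢ(T_out − Tᵢ) = 0
T_out = Σ ṁᵢCp,ᵢTᵢ / Σ ṁᵢCp,ᵢ
      = 111160 / 10764 = 10.327 °C

T_out = 10.3 °C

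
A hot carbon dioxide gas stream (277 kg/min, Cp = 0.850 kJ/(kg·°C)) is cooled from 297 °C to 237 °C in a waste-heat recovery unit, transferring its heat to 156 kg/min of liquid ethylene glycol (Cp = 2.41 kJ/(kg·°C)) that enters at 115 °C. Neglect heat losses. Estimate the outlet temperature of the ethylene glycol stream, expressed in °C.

T_c,out = 153 °C

Heat released by hot stream: Q = 277 × 0.850 × (297 − 237) = 14127 kJ/min
Energy balance on cold side (adiabatic exchanger): Q = ṁ_c·Cp_c·(T_c,out − T_c,in)
T_c,out = 115 + 14127/(156 × 2.41) = 152.58 °C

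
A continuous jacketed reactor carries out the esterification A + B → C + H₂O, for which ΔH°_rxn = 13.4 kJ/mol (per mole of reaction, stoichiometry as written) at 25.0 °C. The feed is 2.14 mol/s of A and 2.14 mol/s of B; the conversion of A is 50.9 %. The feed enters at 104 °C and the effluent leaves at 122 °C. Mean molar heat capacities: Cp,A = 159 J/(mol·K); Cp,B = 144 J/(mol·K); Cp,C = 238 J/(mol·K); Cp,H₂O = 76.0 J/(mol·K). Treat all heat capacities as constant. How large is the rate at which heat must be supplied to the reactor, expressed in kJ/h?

Q_in = 98700 kJ/h

Extent of reaction ξ = 0.509 × 2.14 = 1.0893 mol/s
Reaction term: ξ·ΔH°_rxn = 1.0893 × 13.4 = 14.596 kJ/s
Sensible, feed 104→25 °C: -51.225 kJ/s
Outlet flows (mol/s): A 1.0507, B 1.0507, C 1.0893, H₂O 1.0893
Sensible, products 25→122 °C: 64.059 kJ/s
Q = ΔH = 27.43 kJ/s = 27.43 kW
Heat supplied = 98748 kJ/h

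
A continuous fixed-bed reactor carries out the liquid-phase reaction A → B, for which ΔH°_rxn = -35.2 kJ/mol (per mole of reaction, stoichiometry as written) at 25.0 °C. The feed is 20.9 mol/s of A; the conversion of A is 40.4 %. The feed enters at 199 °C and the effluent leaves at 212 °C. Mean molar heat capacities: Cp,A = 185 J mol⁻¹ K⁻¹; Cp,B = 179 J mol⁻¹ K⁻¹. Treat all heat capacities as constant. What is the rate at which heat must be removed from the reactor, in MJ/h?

Extent of reaction ξ = 0.404 × 20.9 = 8.4436 mol/s
Reaction term: ξ·ΔH°_rxn = 8.4436 × -35.2 = -297.21 kJ/s
Sensible, feed 199→25 °C: -672.77 kJ/s
Outlet flows (mol/s): A 12.456, B 8.4436
Sensible, products 25→212 °C: 713.56 kJ/s
Q = ΔH = -256.42 kJ/s = -256.42 kW
Heat removed = 923.13 MJ/h

Q_out = 923 MJ/h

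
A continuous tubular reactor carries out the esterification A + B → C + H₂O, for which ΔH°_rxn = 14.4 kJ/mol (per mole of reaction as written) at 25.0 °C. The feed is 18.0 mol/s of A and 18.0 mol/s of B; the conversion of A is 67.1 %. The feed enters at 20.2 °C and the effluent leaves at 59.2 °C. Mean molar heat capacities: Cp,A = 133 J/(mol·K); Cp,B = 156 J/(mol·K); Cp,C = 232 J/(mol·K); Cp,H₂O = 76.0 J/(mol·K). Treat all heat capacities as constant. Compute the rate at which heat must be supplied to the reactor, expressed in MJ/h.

Q_in = 1380 MJ/h

Extent of reaction ξ = 0.671 × 18.0 = 12.078 mol/s
Reaction term: ξ·ΔH°_rxn = 12.078 × 14.4 = 173.92 kJ/s
Sensible, feed 20.2→25 °C: 24.97 kJ/s
Outlet flows (mol/s): A 5.922, B 5.922, C 12.078, H₂O 12.078
Sensible, products 25→59.2 °C: 185.76 kJ/s
Q = ΔH = 384.65 kJ/s = 384.65 kW
Heat supplied = 1384.7 MJ/h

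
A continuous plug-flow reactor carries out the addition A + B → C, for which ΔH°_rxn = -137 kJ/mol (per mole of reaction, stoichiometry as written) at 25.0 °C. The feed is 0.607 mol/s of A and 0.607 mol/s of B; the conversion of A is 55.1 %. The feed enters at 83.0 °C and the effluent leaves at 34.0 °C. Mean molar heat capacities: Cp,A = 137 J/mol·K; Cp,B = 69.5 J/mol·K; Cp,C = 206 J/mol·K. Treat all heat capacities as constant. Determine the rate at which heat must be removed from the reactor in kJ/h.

Q_out = 187000 kJ/h

Extent of reaction ξ = 0.551 × 0.607 = 0.33446 mol/s
Reaction term: ξ·ΔH°_rxn = 0.33446 × -137 = -45.821 kJ/s
Sensible, feed 83.0→25 °C: -7.27 kJ/s
Outlet flows (mol/s): A 0.27254, B 0.27254, C 0.33446
Sensible, products 25→34.0 °C: 1.1266 kJ/s
Q = ΔH = -51.964 kJ/s = -51.964 kW
Heat removed = 187070 kJ/h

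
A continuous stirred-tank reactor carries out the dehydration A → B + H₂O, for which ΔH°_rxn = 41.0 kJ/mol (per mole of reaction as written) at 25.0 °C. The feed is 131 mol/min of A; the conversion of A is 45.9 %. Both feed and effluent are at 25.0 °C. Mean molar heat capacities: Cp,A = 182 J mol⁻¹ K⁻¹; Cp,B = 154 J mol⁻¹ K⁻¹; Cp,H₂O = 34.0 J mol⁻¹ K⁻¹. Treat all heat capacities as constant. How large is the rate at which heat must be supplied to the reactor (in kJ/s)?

Q_in = 41.1 kJ/s

Extent of reaction ξ = 0.459 × 131 = 60.129 mol/min
Reaction term: ξ·ΔH°_rxn = 60.129 × 41.0 = 2465.3 kJ/min
Q = ΔH = 2465.3 kJ/min = 41.088 kW
Heat supplied = 41.088 kJ/s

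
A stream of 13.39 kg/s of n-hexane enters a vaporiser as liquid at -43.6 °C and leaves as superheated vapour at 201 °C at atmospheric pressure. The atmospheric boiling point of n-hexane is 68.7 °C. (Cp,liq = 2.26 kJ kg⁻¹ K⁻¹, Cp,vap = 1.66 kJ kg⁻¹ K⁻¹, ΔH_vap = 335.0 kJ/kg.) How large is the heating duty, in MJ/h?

liquid -43.6→68.7 °C: 253.8 kJ/kg
vaporisation at 68.7 °C: 335 kJ/kg
vapour 68.7→201 °C: 219.62 kJ/kg
Δh = 253.8 + 335 + 219.62 = 808.42 kJ/kg
Q = ṁ·Δh = 13.39 kg/s × 808.42 kJ/kg = 10825 kJ/s
|Q| = 10825 kW = 38969 MJ/h

Q = 39000 MJ/h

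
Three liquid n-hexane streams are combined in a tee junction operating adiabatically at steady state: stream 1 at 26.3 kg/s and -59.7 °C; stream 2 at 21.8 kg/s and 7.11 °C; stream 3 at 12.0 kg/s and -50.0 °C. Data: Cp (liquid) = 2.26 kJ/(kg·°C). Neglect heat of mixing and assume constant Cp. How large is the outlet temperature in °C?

No heat crosses the boundary, so H_out = H_in.
T_out = Σ ṁᵢCp,ᵢTᵢ / Σ ṁᵢCp,ᵢ
      = -4554.2 / 135.83 = -33.529 °C

T_out = -33.5 °C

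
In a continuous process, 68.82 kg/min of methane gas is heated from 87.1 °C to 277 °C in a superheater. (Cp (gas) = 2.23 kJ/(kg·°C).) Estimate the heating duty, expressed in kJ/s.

Q = 486 kJ/s

Q = ṁ·Cp·ΔT = 68.82 × 2.23 × (277 − 87.1) = 29144 kJ/min
Converting: 29144 / 60 s = 485.73 kW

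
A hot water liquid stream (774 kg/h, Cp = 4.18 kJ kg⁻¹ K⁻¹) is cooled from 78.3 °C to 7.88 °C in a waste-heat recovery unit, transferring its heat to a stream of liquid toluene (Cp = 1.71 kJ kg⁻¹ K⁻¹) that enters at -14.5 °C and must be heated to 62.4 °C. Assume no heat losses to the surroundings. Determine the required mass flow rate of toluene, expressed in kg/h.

ṁ_c = 1730 kg/h

Heat released by hot stream: Q = 774 × 4.18 × (78.3 − 7.88) = 227830 kJ/h
Energy balance on cold side (adiabatic exchanger): Q = ṁ_c·Cp_c·(T_c,out − T_c,in)
ṁ_c = 227830 / [1.71 × (62.4 − -14.5)] = 1732.6 kg/h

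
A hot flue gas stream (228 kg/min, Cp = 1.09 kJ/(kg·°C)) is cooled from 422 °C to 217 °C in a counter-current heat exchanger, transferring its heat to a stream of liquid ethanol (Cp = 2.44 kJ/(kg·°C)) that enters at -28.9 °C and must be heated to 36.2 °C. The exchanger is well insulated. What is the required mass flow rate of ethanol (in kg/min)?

ṁ_c = 321 kg/min

Heat released by hot stream: Q = 228 × 1.09 × (422 − 217) = 50947 kJ/min
Energy balance on cold side (adiabatic exchanger): Q = ṁ_c·Cp_c·(T_c,out − T_c,in)
ṁ_c = 50947 / [2.44 × (36.2 − -28.9)] = 320.73 kg/min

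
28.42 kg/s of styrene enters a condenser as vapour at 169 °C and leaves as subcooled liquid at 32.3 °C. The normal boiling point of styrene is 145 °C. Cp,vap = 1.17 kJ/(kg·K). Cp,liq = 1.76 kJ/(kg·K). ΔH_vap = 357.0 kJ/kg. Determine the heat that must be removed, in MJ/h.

vapour 169→145 °C: -28.08 kJ/kg
condensation at 145 °C: -357 kJ/kg
liquid 145→32.3 °C: -198.35 kJ/kg
Δh = -28.08 + -357 + -198.35 = -583.43 kJ/kg
Q = ṁ·Δh = 28.42 kg/s × -583.43 kJ/kg = -16581 kJ/s
|Q| = 16581 kW = 59692 MJ/h

Q_c = 59700 MJ/h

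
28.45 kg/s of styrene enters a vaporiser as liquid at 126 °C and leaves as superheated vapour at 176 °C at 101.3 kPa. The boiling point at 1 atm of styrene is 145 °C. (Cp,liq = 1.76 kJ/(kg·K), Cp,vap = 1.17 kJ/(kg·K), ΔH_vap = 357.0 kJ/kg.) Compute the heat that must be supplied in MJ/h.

liquid 126→145 °C: 33.44 kJ/kg
vaporisation at 145 °C: 357 kJ/kg
vapour 145→176 °C: 36.27 kJ/kg
Δh = 33.44 + 357 + 36.27 = 426.71 kJ/kg
Q = ṁ·Δh = 28.45 kg/s × 426.71 kJ/kg = 12140 kJ/s
|Q| = 12140 kW = 43704 MJ/h

Q = 43700 MJ/h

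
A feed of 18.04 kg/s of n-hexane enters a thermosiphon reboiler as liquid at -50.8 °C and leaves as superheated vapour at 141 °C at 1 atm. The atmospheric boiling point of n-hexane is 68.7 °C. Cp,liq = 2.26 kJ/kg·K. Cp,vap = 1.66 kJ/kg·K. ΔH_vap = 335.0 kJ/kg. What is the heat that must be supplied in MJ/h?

liquid -50.8→68.7 °C: 270.07 kJ/kg
vaporisation at 68.7 °C: 335 kJ/kg
vapour 68.7→141 °C: 120.02 kJ/kg
Δh = 270.07 + 335 + 120.02 = 725.09 kJ/kg
Q = ṁ·Δh = 18.04 kg/s × 725.09 kJ/kg = 13081 kJ/s
|Q| = 13081 kW = 47090 MJ/h

Q = 47100 MJ/h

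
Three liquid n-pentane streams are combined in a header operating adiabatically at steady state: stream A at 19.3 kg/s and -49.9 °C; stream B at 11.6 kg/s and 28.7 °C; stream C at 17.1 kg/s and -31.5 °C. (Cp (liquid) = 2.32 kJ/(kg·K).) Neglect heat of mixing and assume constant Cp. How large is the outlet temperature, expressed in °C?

T_out = -24.3 °C

No heat crosses the boundary, so H_out = H_in.
T_out = Σ ṁᵢCp,ᵢTᵢ / Σ ṁᵢCp,ᵢ
      = -2711.6 / 111.36 = -24.35 °C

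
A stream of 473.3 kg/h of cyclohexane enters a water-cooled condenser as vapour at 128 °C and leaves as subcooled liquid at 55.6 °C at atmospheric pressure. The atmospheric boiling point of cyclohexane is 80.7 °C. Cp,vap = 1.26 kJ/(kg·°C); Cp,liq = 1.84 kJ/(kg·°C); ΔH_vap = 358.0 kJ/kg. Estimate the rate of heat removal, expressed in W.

Q_c = 61000 W

vapour 128→80.7 °C: -59.598 kJ/kg
condensation at 80.7 °C: -358 kJ/kg
liquid 80.7→55.6 °C: -46.184 kJ/kg
Δh = -59.598 + -358 + -46.184 = -463.78 kJ/kg
Q = ṁ·Δh = 473.3 kg/h × -463.78 kJ/kg = -219510 kJ/h
|Q| = 60.974 kW = 60974 W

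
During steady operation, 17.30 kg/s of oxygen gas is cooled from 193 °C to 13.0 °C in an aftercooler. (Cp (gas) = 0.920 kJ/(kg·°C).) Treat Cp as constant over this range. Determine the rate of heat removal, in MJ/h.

Q_c = 10300 MJ/h

Q = ṁ·Cp·ΔT = 17.30 × 0.920 × (13.0 − 193) = -2864.9 kJ/s
Cooling duty = 10314 MJ/h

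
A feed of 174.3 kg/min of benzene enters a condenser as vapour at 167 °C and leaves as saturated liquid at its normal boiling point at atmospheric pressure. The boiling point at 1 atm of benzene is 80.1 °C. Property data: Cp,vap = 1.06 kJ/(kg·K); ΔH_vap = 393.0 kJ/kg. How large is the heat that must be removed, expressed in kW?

Q_c = 1410 kW

vapour 167→80.1 °C: -92.114 kJ/kg
condensation at 80.1 °C: -393 kJ/kg
Δh = -92.114 + -393 = -485.11 kJ/kg
Q = ṁ·Δh = 174.3 kg/min × -485.11 kJ/kg = -84555 kJ/min
|Q| = 1409.3 kW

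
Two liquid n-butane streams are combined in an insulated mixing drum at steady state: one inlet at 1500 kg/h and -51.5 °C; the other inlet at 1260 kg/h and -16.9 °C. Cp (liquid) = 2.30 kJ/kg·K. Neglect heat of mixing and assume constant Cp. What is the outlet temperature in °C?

Energy balance with Q = 0: Σ ṁᵢCp,ᵢ(T_out − Tᵢ) = 0
Σ ṁᵢCp,ᵢTᵢ = 1500×2.30×-51.5 + 1260×2.30×-16.9 = -226650
Σ ṁᵢCp,ᵢ = 1500×2.30 + 1260×2.30 = 6348
T_out = -226650 / 6348 = -35.704 °C

T_out = -35.7 °C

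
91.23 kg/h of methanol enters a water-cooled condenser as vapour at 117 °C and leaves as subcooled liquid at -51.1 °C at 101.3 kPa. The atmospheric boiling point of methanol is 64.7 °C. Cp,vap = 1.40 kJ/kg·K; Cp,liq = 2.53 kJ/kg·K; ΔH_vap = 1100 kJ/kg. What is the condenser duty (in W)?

vapour 117→64.7 °C: -73.22 kJ/kg
condensation at 64.7 °C: -1100 kJ/kg
liquid 64.7→-51.1 °C: -292.97 kJ/kg
Δh = -73.22 + -1100 + -292.97 = -1466.2 kJ/kg
Q = ṁ·Δh = 91.23 kg/h × -1466.2 kJ/kg = -133760 kJ/h
|Q| = 37.156 kW = 37156 W

Q_c = 37200 W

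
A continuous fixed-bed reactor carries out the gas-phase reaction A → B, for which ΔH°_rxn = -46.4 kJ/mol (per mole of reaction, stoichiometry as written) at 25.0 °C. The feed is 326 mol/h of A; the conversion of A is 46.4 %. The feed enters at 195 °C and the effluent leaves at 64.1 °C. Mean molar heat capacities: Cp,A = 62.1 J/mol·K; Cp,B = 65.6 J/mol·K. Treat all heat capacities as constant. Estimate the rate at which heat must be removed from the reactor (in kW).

Extent of reaction ξ = 0.464 × 326 = 151.26 mol/h
Reaction term: ξ·ΔH°_rxn = 151.26 × -46.4 = -7018.6 kJ/h
Sensible, feed 195→25 °C: -3441.6 kJ/h
Outlet flows (mol/h): A 174.74, B 151.26
Sensible, products 25→64.1 °C: 812.26 kJ/h
Q = ΔH = -9648 kJ/h = -2.68 kW
Heat removed = 2.68 kW

Q_out = 2.68 kW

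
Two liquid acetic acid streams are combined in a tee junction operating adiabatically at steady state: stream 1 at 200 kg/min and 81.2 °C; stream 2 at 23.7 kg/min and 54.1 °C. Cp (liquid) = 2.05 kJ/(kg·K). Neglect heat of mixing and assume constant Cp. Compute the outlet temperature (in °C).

No heat crosses the boundary, so H_out = H_in.
Σ ṁᵢCp,ᵢTᵢ = 200×2.05×81.2 + 23.7×2.05×54.1 = 35920
Σ ṁᵢCp,ᵢ = 200×2.05 + 23.7×2.05 = 458.58
T_out = 35920 / 458.58 = 78.329 °C

T_out = 78.3 °C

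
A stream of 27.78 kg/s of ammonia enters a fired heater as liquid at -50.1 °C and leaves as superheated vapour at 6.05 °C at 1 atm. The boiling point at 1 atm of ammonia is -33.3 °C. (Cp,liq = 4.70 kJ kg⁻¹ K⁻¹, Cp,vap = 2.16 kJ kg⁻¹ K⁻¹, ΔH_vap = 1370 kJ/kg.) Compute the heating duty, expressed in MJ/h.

Q = 153000 MJ/h

liquid -50.1→-33.3 °C: 78.96 kJ/kg
vaporisation at -33.3 °C: 1370 kJ/kg
vapour -33.3→6.05 °C: 84.996 kJ/kg
Δh = 78.96 + 1370 + 84.996 = 1534 kJ/kg
Q = ṁ·Δh = 27.78 kg/s × 1534 kJ/kg = 42613 kJ/s
|Q| = 42613 kW = 153410 MJ/h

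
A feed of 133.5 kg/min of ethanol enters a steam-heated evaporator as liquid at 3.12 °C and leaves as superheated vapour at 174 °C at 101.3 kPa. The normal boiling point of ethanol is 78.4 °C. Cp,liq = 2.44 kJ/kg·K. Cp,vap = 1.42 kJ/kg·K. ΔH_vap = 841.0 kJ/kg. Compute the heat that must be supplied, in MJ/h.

Q = 9300 MJ/h

liquid 3.12→78.4 °C: 183.68 kJ/kg
vaporisation at 78.4 °C: 841 kJ/kg
vapour 78.4→174 °C: 135.75 kJ/kg
Δh = 183.68 + 841 + 135.75 = 1160.4 kJ/kg
Q = ṁ·Δh = 133.5 kg/min × 1160.4 kJ/kg = 154920 kJ/min
|Q| = 2582 kW = 9295.1 MJ/h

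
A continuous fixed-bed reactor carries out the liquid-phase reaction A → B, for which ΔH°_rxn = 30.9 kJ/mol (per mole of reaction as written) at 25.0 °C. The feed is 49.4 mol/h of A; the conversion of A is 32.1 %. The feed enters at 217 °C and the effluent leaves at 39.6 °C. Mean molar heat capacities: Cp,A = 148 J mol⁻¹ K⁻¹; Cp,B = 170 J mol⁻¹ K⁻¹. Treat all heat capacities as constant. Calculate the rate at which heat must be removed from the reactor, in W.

Extent of reaction ξ = 0.321 × 49.4 = 15.857 mol/h
Reaction term: ξ·ΔH°_rxn = 15.857 × 30.9 = 489.99 kJ/h
Sensible, feed 217→25 °C: -1403.8 kJ/h
Outlet flows (mol/h): A 33.543, B 15.857
Sensible, products 25→39.6 °C: 111.84 kJ/h
Q = ΔH = -801.92 kJ/h = -0.22276 kW
Heat removed = 222.76 W

Q_out = 223 W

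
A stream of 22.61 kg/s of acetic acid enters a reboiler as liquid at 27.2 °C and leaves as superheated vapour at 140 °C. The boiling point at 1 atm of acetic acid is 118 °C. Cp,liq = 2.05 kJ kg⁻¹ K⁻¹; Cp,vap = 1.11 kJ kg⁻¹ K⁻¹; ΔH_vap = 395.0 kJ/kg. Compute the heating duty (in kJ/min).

Q = 822000 kJ/min

liquid 27.2→118 °C: 186.14 kJ/kg
vaporisation at 118 °C: 395 kJ/kg
vapour 118→140 °C: 24.42 kJ/kg
Δh = 186.14 + 395 + 24.42 = 605.56 kJ/kg
Q = ṁ·Δh = 22.61 kg/s × 605.56 kJ/kg = 13692 kJ/s
|Q| = 13692 kW = 821500 kJ/min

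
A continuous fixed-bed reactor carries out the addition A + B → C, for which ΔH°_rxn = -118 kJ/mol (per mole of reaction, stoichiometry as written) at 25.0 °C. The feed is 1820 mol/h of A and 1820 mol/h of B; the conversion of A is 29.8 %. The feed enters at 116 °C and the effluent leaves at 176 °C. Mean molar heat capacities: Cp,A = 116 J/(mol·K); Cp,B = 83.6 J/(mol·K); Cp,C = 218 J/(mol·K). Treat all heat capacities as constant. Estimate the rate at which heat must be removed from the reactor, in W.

Extent of reaction ξ = 0.298 × 1820 = 542.36 mol/h
Reaction term: ξ·ΔH°_rxn = 542.36 × -118 = -63998 kJ/h
Sensible, feed 116→25 °C: -33058 kJ/h
Outlet flows (mol/h): A 1277.6, B 1277.6, C 542.36
Sensible, products 25→176 °C: 56361 kJ/h
Q = ΔH = -40695 kJ/h = -11.304 kW
Heat removed = 11304 W

Q_out = 11300 W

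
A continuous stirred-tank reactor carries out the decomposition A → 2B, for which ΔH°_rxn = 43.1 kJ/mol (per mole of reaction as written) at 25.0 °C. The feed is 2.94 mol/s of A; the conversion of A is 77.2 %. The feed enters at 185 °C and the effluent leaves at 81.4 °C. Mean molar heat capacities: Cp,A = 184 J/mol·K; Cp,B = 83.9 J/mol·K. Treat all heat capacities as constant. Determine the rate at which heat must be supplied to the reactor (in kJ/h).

Extent of reaction ξ = 0.772 × 2.94 = 2.2697 mol/s
Reaction term: ξ·ΔH°_rxn = 2.2697 × 43.1 = 97.823 kJ/s
Sensible, feed 185→25 °C: -86.554 kJ/s
Outlet flows (mol/s): A 0.67032, B 4.5394
Sensible, products 25→81.4 °C: 28.436 kJ/s
Q = ΔH = 39.706 kJ/s = 39.706 kW
Heat supplied = 142940 kJ/h

Q_in = 143000 kJ/h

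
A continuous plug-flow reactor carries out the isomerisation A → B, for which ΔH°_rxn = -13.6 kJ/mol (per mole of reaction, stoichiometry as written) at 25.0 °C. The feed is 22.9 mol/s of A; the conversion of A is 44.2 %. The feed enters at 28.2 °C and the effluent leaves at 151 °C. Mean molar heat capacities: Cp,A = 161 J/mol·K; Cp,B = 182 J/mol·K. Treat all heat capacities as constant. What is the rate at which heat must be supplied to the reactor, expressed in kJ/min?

Q_in = 20500 kJ/min

Extent of reaction ξ = 0.442 × 22.9 = 10.122 mol/s
Reaction term: ξ·ΔH°_rxn = 10.122 × -13.6 = -137.66 kJ/s
Sensible, feed 28.2→25 °C: -11.798 kJ/s
Outlet flows (mol/s): A 12.778, B 10.122
Sensible, products 25→151 °C: 491.33 kJ/s
Q = ΔH = 341.88 kJ/s = 341.88 kW
Heat supplied = 20513 kJ/min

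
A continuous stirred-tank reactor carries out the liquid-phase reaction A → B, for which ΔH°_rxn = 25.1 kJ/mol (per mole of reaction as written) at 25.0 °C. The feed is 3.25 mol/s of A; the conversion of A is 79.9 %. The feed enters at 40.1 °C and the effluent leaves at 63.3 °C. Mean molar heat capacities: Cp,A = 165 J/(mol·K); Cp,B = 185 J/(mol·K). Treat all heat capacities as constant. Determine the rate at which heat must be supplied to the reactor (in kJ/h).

Extent of reaction ξ = 0.799 × 3.25 = 2.5968 mol/s
Reaction term: ξ·ΔH°_rxn = 2.5968 × 25.1 = 65.178 kJ/s
Sensible, feed 40.1→25 °C: -8.0974 kJ/s
Outlet flows (mol/s): A 0.65325, B 2.5968
Sensible, products 25→63.3 °C: 22.527 kJ/s
Q = ΔH = 79.609 kJ/s = 79.609 kW
Heat supplied = 286590 kJ/h

Q_in = 287000 kJ/h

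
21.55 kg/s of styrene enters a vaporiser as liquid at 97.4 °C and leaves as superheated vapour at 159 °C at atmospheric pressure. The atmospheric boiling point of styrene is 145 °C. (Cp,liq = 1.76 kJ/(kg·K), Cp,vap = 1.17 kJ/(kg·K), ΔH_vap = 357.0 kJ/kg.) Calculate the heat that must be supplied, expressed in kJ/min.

Q = 591000 kJ/min

liquid 97.4→145 °C: 83.776 kJ/kg
vaporisation at 145 °C: 357 kJ/kg
vapour 145→159 °C: 16.38 kJ/kg
Δh = 83.776 + 357 + 16.38 = 457.16 kJ/kg
Q = ṁ·Δh = 21.55 kg/s × 457.16 kJ/kg = 9851.7 kJ/s
|Q| = 9851.7 kW = 591100 kJ/min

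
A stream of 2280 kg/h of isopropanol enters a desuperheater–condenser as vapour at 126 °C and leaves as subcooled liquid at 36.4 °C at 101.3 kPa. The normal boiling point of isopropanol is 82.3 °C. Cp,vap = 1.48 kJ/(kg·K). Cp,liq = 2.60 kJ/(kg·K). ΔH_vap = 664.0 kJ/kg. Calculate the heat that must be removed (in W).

Q_c = 537000 W

vapour 126→82.3 °C: -64.676 kJ/kg
condensation at 82.3 °C: -664 kJ/kg
liquid 82.3→36.4 °C: -119.34 kJ/kg
Δh = -64.676 + -664 + -119.34 = -848.02 kJ/kg
Q = ṁ·Δh = 2280 kg/h × -848.02 kJ/kg = -1.9335e+06 kJ/h
|Q| = 537.08 kW = 537080 W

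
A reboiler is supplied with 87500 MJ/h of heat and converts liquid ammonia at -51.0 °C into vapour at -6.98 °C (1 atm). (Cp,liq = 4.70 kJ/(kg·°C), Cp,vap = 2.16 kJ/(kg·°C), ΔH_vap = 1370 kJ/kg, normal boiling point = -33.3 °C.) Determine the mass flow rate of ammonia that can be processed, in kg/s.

Δh = 4.70×(-33.3−-51.0) + 1370 + 2.16×(-6.98−-33.3) = 1510 kJ/kg
Q = 87500 MJ/h = 24306 kJ/s = 24306 kJ/s
ṁ = Q/Δh = 24306 / 1510 = 16.096 kg/s

ṁ = 16.1 kg/s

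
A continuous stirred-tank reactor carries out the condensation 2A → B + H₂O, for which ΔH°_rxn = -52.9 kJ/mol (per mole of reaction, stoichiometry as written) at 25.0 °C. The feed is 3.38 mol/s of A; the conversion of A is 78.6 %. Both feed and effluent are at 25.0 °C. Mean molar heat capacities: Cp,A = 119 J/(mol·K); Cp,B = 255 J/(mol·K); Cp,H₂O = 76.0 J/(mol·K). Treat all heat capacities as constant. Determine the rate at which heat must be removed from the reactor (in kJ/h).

Extent of reaction ξ = 0.786 × 3.38 / 2 = 1.3283 mol/s
Reaction term: ξ·ΔH°_rxn = 1.3283 × -52.9 = -70.269 kJ/s
Q = ΔH = -70.269 kJ/s = -70.269 kW
Heat removed = 252970 kJ/h

Q_out = 253000 kJ/h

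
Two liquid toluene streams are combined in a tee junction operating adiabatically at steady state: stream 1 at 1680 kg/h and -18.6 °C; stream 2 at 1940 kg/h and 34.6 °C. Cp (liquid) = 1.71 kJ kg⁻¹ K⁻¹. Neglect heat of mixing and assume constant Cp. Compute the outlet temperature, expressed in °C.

Energy balance with Q = 0: Σ ṁᵢCp,ᵢ(T_out − Tᵢ) = 0
T_out = Σ ṁᵢCp,ᵢTᵢ / Σ ṁᵢCp,ᵢ
      = 61348 / 6190.2 = 9.9105 °C

T_out = 9.91 °C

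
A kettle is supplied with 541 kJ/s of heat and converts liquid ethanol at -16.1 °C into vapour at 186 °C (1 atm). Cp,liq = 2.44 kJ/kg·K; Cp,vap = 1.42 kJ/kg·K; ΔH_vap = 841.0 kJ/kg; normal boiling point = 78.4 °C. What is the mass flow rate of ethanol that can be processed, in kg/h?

Δh = 2.44×(78.4−-16.1) + 841.0 + 1.42×(186−78.4) = 1224.4 kJ/kg
Q = 541 kJ/s = 541 kJ/s = 1.9476e+06 kJ/h
ṁ = Q/Δh = 1.9476e+06 / 1224.4 = 1590.7 kg/h

ṁ = 1590 kg/h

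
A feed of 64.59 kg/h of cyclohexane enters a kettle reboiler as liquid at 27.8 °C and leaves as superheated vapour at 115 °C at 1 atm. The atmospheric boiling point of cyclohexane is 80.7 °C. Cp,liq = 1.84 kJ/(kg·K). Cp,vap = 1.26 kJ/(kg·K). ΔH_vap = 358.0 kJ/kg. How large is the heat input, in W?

liquid 27.8→80.7 °C: 97.336 kJ/kg
vaporisation at 80.7 °C: 358 kJ/kg
vapour 80.7→115 °C: 43.218 kJ/kg
Δh = 97.336 + 358 + 43.218 = 498.55 kJ/kg
Q = ṁ·Δh = 64.59 kg/h × 498.55 kJ/kg = 32202 kJ/h
|Q| = 8.9449 kW = 8944.9 W

Q = 8940 W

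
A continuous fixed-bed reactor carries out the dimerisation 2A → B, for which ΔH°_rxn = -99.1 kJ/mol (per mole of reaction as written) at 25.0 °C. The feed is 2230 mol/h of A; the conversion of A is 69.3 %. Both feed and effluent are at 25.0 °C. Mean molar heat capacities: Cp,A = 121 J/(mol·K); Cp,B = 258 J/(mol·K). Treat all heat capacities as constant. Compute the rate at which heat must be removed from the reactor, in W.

Extent of reaction ξ = 0.693 × 2230 / 2 = 772.69 mol/h
Reaction term: ξ·ΔH°_rxn = 772.69 × -99.1 = -76574 kJ/h
Q = ΔH = -76574 kJ/h = -21.271 kW
Heat removed = 21271 W

Q_out = 21300 W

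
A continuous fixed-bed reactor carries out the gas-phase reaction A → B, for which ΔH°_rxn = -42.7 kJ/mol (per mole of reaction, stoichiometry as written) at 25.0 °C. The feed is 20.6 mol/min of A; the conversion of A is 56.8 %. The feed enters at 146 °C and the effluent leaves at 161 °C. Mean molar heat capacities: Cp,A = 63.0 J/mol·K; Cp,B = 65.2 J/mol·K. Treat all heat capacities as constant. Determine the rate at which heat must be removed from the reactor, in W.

Q_out = 7940 W

Extent of reaction ξ = 0.568 × 20.6 = 11.701 mol/min
Reaction term: ξ·ΔH°_rxn = 11.701 × -42.7 = -499.62 kJ/min
Sensible, feed 146→25 °C: -157.03 kJ/min
Outlet flows (mol/min): A 8.8992, B 11.701
Sensible, products 25→161 °C: 180 kJ/min
Q = ΔH = -476.66 kJ/min = -7.9443 kW
Heat removed = 7944.3 W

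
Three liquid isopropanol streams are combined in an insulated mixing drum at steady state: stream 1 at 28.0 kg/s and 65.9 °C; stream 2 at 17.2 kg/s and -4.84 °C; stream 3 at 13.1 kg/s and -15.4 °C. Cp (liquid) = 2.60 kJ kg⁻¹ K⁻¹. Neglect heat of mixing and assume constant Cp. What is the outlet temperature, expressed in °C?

T_out = 26.8 °C

Adiabatic, steady state ⇒ Σ ṁᵢCp,ᵢ(T_out − Tᵢ) = 0
T_out = Σ ṁᵢCp,ᵢTᵢ / Σ ṁᵢCp,ᵢ
      = 4056.6 / 151.58 = 26.762 °C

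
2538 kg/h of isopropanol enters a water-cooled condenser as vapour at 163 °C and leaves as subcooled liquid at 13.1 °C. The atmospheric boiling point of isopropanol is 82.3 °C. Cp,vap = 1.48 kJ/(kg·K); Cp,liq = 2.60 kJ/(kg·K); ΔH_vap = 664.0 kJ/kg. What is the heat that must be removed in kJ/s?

Q_c = 679 kJ/s

vapour 163→82.3 °C: -119.44 kJ/kg
condensation at 82.3 °C: -664 kJ/kg
liquid 82.3→13.1 °C: -179.92 kJ/kg
Δh = -119.44 + -664 + -179.92 = -963.36 kJ/kg
Q = ṁ·Δh = 2538 kg/h × -963.36 kJ/kg = -2.445e+06 kJ/h
|Q| = 679.17 kW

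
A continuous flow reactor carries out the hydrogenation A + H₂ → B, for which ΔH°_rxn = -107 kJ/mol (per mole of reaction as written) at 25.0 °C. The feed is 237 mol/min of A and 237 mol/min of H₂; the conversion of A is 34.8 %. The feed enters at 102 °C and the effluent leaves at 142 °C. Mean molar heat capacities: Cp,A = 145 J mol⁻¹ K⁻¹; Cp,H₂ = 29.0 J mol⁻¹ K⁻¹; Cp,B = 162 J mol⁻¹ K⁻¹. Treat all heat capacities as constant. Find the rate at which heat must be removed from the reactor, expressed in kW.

Extent of reaction ξ = 0.348 × 237 = 82.476 mol/min
Reaction term: ξ·ΔH°_rxn = 82.476 × -107 = -8824.9 kJ/min
Sensible, feed 102→25 °C: -3175.3 kJ/min
Outlet flows (mol/min): A 154.52, H₂ 154.52, B 82.476
Sensible, products 25→142 °C: 4709 kJ/min
Q = ΔH = -7291.2 kJ/min = -121.52 kW
Heat removed = 121.52 kW

Q_out = 122 kW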